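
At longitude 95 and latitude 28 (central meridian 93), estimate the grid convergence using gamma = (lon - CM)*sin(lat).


gamma = (95 - 93) * sin(28) = 2 * 0.469472 = 0.939 degrees

0.939 degrees


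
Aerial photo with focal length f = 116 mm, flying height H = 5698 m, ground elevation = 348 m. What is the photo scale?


scale = f / (H - h) = 116 mm / 5350 m = 116 / 5350000 = 1:46121

1:46121


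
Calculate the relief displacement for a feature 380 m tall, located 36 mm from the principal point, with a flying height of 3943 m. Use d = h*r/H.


d = h * r / H = 380 * 36 / 3943 = 3.47 mm

3.47 mm


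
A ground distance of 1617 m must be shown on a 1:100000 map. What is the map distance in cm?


map_cm = 1617 * 100 / 100000 = 1.617 cm ≈ 1.62 cm

1.62 cm


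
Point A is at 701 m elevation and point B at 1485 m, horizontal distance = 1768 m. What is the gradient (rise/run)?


gradient = (1485 - 701) / 1768 = 784 / 1768 = 0.4434

0.4434


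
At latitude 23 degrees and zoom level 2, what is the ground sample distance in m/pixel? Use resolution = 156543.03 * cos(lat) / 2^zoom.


res = 156543.03 * cos(23) / 2^2 = 156543.03 * 0.92050485 / 4 = 36024.65 m/pixel

36024.65 m/pixel


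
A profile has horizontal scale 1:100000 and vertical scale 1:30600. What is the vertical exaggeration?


VE = horizontal_scale / vertical_scale = 100000 / 30600 ≈ 3.3

3.3x


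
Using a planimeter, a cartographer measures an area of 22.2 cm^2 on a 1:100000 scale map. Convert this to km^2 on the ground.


ground_area = 22.2 * (100000/100)^2 = 22200000.0 m^2 = 22.2 km^2

22.2 km^2


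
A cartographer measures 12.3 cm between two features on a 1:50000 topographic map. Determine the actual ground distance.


ground = 12.3 cm * 50000 / 100 = 6150.0 m = 6.15 km

6.15 km


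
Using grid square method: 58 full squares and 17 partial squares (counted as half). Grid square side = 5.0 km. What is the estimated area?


effective squares = 58 + 17 * 0.5 = 66.5
area = 66.5 * 25.0 = 1662.5 km^2

1662.5 km^2


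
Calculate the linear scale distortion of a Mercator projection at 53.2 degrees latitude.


SF = 1 / cos(53.2) = 1 / 0.599024 = 1.669

1.669


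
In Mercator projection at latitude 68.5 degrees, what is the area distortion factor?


area_distortion = 1/cos^2(68.5) = 7.445

7.445


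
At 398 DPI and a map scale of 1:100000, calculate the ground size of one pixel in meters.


pixel_cm = 2.54 / 398 ≈ 0.006382 cm
ground = pixel_cm * 100000 / 100 = 2.54 * 100000 / (398 * 100) = 254000 / 39800 ≈ 6.38 m

6.38 m


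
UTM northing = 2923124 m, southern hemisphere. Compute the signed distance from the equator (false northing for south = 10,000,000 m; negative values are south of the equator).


For southern: actual = 2923124 - 10000000 = -7076876 m

-7076876 m


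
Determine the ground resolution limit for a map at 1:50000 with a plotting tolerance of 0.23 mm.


ground = 0.23 mm * 50000 / 1000 = 11.5 m

11.5 m


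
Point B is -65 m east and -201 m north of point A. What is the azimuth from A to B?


az = atan2(-65, -201) = -162.1 deg
adjusted to 0-360: 197.9 degrees

197.9 degrees


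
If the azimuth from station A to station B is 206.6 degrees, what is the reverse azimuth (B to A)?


back azimuth = (206.6 + 180) mod 360 = 26.6 degrees

26.6 degrees


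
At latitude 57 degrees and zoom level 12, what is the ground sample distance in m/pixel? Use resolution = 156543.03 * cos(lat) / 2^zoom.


res = 156543.03 * cos(57) / 2^12 = 156543.03 * 0.54463904 / 4096 = 20.82 m/pixel

20.82 m/pixel


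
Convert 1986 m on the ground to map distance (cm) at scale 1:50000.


map_cm = 1986 * 100 / 50000 = 3.972 cm ≈ 3.97 cm

3.97 cm


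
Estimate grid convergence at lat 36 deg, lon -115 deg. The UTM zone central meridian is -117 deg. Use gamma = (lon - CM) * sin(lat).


gamma = (-115 - -117) * sin(36) = 2 * 0.587785 = 1.176 degrees

1.176 degrees


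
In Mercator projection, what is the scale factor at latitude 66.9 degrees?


SF = 1 / cos(66.9) = 1 / 0.392337 = 2.549

2.549


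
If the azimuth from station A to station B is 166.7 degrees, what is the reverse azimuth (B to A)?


back azimuth = (166.7 + 180) mod 360 = 346.7 degrees

346.7 degrees


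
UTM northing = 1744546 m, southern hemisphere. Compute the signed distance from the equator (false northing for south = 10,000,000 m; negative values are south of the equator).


For southern: actual = 1744546 - 10000000 = -8255454 m

-8255454 m


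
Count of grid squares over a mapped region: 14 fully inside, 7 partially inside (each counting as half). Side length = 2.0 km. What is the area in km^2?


effective squares = 14 + 7 * 0.5 = 17.5
area = 17.5 * 4.0 = 70.0 km^2

70.0 km^2


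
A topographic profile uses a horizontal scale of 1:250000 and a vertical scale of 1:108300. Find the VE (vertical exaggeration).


VE = horizontal_scale / vertical_scale = 250000 / 108300 ≈ 2.3

2.3x


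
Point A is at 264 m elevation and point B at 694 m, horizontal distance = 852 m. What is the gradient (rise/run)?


gradient = (694 - 264) / 852 = 430 / 852 = 0.5047

0.5047


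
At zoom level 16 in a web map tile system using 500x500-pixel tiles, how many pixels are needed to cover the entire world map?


tiles per axis = 2^16 = 65536
total tiles = 65536^2 = 4294967296
pixels per axis = 65536 * 500 = 32768000
total pixels = 32768000^2 = 1073741824000000

1073741824000000 pixels


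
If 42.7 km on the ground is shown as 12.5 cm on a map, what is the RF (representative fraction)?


ground = 42.7 km = 4270000 cm; RF denominator = ground / map = 4270000 / 12.5 = 341600; RF = 1:341600

1:341600


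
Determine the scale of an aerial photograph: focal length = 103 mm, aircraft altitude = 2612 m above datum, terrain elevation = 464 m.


scale = f / (H - h) = 103 mm / 2148 m = 103 / 2148000 = 1:20854

1:20854


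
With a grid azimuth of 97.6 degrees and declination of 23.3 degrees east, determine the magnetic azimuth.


magnetic azimuth = grid azimuth - declination (east +ve)
mag_az = 97.6 - 23.3 = 74.3 degrees

74.3 degrees


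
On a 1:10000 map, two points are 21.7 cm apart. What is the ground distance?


ground = 21.7 cm * 10000 / 100 = 2170.0 m = 2.17 km

2.17 km


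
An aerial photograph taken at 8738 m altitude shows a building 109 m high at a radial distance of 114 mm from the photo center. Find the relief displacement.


d = h * r / H = 109 * 114 / 8738 = 1.42 mm

1.42 mm


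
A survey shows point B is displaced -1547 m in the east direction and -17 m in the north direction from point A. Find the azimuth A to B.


az = atan2(-1547, -17) = -90.6 deg
adjusted to 0-360: 269.4 degrees

269.4 degrees


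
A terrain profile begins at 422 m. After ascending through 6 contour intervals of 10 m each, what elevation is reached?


elevation = 422 + 6 * 10 = 482 m

482 m


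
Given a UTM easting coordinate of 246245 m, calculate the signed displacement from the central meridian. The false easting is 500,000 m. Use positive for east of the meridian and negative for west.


displacement = 246245 - 500000 = -253755 m

-253755 m


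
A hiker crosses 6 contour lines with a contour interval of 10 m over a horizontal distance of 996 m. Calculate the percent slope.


elevation change = 6 * 10 = 60 m
slope = 60 / 996 * 100 = 6.0%

6.0%


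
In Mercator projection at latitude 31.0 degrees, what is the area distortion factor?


area_distortion = 1/cos^2(31.0) = 1.361

1.361


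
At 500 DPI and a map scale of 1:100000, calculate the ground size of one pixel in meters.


pixel_cm = 2.54 / 500 = 0.00508 cm
ground = pixel_cm * 100000 / 100 = 2.54 * 100000 / (500 * 100) = 254000 / 50000 = 5.08 m

5.08 m


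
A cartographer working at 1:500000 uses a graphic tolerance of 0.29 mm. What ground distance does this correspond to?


ground = 0.29 mm * 500000 / 1000 = 145.0 m

145.0 m


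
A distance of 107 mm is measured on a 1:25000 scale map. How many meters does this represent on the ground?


ground = 107 mm * 25000 / 1000 = 2675.0 m

2675.0 m


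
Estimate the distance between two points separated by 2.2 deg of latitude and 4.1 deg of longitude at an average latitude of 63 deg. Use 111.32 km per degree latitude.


dlat_km = 2.2 * 111.32 = 244.904
dlon_km = 4.1 * 111.32 * cos(63) ≈ 207.207
dist = sqrt(244.904^2 + 207.207^2) ≈ 320.8 km

320.8 km


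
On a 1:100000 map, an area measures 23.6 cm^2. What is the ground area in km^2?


ground_area = 23.6 * (100000/100)^2 = 23600000.0 m^2 = 23.6 km^2

23.6 km^2


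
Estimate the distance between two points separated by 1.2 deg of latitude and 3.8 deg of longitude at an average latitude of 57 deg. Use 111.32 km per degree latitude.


dlat_km = 1.2 * 111.32 = 133.584
dlon_km = 3.8 * 111.32 * cos(57) ≈ 230.391
dist = sqrt(133.584^2 + 230.391^2) ≈ 266.3 km

266.3 km


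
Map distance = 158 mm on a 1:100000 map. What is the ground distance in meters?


ground = 158 mm * 100000 / 1000 = 15800.0 m

15800.0 m


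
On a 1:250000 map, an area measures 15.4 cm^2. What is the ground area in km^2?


ground_area = 15.4 * (250000/100)^2 = 96250000.0 m^2 = 96.25 km^2

96.25 km^2


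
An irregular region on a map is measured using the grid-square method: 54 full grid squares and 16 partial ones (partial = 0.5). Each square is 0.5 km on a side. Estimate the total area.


effective squares = 54 + 16 * 0.5 = 62.0
area = 62.0 * 0.25 = 15.5 km^2

15.5 km^2


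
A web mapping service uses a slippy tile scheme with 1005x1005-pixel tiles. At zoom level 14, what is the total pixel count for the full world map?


tiles per axis = 2^14 = 16384
total tiles = 16384^2 = 268435456
pixels per axis = 16384 * 1005 = 16465920
total pixels = 16465920^2 = 271126521446400

271126521446400 pixels


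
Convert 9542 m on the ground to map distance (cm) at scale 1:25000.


map_cm = 9542 * 100 / 25000 = 38.168 cm ≈ 38.17 cm

38.17 cm


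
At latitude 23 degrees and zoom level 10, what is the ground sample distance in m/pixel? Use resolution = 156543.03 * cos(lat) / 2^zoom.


res = 156543.03 * cos(23) / 2^10 = 156543.03 * 0.92050485 / 1024 = 140.72 m/pixel

140.72 m/pixel


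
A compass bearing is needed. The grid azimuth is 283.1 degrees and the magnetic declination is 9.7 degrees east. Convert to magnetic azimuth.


magnetic azimuth = grid azimuth - declination (east +ve)
mag_az = 283.1 - 9.7 = 273.4 degrees

273.4 degrees


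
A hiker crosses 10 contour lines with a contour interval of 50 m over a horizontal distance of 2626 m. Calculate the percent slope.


elevation change = 10 * 50 = 500 m
slope = 500 / 2626 * 100 = 19.0%

19.0%


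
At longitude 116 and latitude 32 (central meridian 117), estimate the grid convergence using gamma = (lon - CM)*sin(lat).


gamma = (116 - 117) * sin(32) = -1 * 0.529919 = -0.53 degrees

-0.53 degrees


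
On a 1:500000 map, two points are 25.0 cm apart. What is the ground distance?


ground = 25.0 cm * 500000 / 100 = 125000.0 m = 125.0 km

125.0 km


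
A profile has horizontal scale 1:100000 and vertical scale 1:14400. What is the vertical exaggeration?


VE = horizontal_scale / vertical_scale = 100000 / 14400 ≈ 6.9

6.9x


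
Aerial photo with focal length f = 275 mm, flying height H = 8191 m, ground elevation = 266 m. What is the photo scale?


scale = f / (H - h) = 275 mm / 7925 m = 275 / 7925000 = 1:28818

1:28818


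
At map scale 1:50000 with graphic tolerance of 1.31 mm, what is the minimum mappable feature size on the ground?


ground = 1.31 mm * 50000 / 1000 = 65.5 m

65.5 m


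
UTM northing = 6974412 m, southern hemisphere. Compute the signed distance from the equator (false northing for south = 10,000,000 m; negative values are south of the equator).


For southern: actual = 6974412 - 10000000 = -3025588 m

-3025588 m


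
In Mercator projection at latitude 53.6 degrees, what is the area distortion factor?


area_distortion = 1/cos^2(53.6) = 2.84

2.84


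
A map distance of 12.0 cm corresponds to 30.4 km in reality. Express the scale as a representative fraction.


ground = 30.4 km = 3040000 cm; RF denominator = ground / map = 3040000 / 12.0 ≈ 253333; RF = 1:253333

1:253333


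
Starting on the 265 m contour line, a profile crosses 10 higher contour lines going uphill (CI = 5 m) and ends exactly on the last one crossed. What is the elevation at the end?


elevation = 265 + 10 * 5 = 315 m

315 m


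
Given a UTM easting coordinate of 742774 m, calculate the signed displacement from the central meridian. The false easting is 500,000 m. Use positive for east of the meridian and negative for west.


displacement = 742774 - 500000 = 242774 m

242774 m


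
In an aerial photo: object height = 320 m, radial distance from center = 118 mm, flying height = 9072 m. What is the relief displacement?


d = h * r / H = 320 * 118 / 9072 = 4.16 mm

4.16 mm


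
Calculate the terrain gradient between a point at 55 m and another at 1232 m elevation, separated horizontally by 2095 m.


gradient = (1232 - 55) / 2095 = 1177 / 2095 = 0.5618

0.5618


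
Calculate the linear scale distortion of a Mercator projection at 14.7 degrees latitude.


SF = 1 / cos(14.7) = 1 / 0.967268 = 1.034

1.034


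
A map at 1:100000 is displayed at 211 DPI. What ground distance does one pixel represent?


pixel_cm = 2.54 / 211 ≈ 0.012038 cm
ground = pixel_cm * 100000 / 100 = 2.54 * 100000 / (211 * 100) = 254000 / 21100 ≈ 12.04 m

12.04 m


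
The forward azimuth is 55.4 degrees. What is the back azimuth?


back azimuth = (55.4 + 180) mod 360 = 235.4 degrees

235.4 degrees


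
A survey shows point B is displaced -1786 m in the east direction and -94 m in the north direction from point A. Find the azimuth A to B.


az = atan2(-1786, -94) = -93.0 deg
adjusted to 0-360: 267.0 degrees

267.0 degrees


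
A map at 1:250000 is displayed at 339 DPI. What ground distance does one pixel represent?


pixel_cm = 2.54 / 339 ≈ 0.007493 cm
ground = pixel_cm * 250000 / 100 = 2.54 * 250000 / (339 * 100) = 635000 / 33900 ≈ 18.73 m

18.73 m


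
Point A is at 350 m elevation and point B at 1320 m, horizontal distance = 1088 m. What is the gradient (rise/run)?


gradient = (1320 - 350) / 1088 = 970 / 1088 = 0.8915

0.8915


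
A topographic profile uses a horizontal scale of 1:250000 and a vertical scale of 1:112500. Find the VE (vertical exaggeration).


VE = horizontal_scale / vertical_scale = 250000 / 112500 ≈ 2.2

2.2x


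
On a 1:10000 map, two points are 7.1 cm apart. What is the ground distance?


ground = 7.1 cm * 10000 / 100 = 710.0 m

710.0 m


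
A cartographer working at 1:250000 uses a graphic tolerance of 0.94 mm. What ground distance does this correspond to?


ground = 0.94 mm * 250000 / 1000 = 235.0 m

235.0 m


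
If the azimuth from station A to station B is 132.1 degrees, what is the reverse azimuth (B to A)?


back azimuth = (132.1 + 180) mod 360 = 312.1 degrees

312.1 degrees


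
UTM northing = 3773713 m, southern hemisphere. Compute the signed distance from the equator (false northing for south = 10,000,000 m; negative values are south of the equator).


For southern: actual = 3773713 - 10000000 = -6226287 m

-6226287 m


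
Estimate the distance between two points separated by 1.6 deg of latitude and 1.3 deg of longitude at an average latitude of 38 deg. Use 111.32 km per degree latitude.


dlat_km = 1.6 * 111.32 = 178.112
dlon_km = 1.3 * 111.32 * cos(38) ≈ 114.038
dist = sqrt(178.112^2 + 114.038^2) ≈ 211.5 km

211.5 km


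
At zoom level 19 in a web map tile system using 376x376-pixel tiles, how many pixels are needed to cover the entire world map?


tiles per axis = 2^19 = 524288
total tiles = 524288^2 = 274877906944
pixels per axis = 524288 * 376 = 197132288
total pixels = 197132288^2 = 38861138972114944

38861138972114944 pixels


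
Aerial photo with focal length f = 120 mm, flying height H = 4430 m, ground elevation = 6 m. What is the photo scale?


scale = f / (H - h) = 120 mm / 4424 m = 120 / 4424000 = 1:36867

1:36867


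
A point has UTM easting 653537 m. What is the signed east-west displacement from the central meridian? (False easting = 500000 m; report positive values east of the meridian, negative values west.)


displacement = 653537 - 500000 = 153537 m

153537 m


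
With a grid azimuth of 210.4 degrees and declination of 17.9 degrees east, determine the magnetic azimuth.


magnetic azimuth = grid azimuth - declination (east +ve)
mag_az = 210.4 - 17.9 = 192.5 degrees

192.5 degrees


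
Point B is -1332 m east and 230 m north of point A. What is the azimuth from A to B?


az = atan2(-1332, 230) = -80.2 deg
adjusted to 0-360: 279.8 degrees

279.8 degrees


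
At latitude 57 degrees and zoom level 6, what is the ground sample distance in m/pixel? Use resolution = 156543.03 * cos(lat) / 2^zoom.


res = 156543.03 * cos(57) / 2^6 = 156543.03 * 0.54463904 / 64 = 1332.18 m/pixel

1332.18 m/pixel


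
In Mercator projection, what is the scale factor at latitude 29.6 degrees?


SF = 1 / cos(29.6) = 1 / 0.869495 = 1.15

1.15


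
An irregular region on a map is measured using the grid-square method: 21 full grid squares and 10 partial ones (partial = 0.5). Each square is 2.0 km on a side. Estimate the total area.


effective squares = 21 + 10 * 0.5 = 26.0
area = 26.0 * 4.0 = 104.0 km^2

104.0 km^2


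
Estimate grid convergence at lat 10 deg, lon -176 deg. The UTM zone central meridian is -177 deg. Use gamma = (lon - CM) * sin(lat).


gamma = (-176 - -177) * sin(10) = 1 * 0.173648 = 0.174 degrees

0.174 degrees


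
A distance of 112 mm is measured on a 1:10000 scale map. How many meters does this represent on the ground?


ground = 112 mm * 10000 / 1000 = 1120.0 m

1120.0 m


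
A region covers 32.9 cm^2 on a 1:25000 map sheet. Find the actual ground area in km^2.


ground_area = 32.9 * (25000/100)^2 = 2056250.0 m^2 = 2.05625 km^2 ≈ 2.056 km^2

2.056 km^2


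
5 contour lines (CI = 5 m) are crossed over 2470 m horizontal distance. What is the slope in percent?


elevation change = 5 * 5 = 25 m
slope = 25 / 2470 * 100 = 1.0%

1.0%


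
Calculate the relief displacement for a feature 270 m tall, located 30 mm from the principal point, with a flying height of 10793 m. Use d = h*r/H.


d = h * r / H = 270 * 30 / 10793 = 0.75 mm

0.75 mm


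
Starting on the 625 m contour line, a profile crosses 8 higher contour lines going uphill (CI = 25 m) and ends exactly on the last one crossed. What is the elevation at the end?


elevation = 625 + 8 * 25 = 825 m

825 m


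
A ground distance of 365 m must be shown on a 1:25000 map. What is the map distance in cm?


map_cm = 365 * 100 / 25000 = 1.46 cm

1.46 cm


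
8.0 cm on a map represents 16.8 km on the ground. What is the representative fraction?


ground = 16.8 km = 1680000 cm; RF denominator = ground / map = 1680000 / 8.0 = 210000; RF = 1:210000

1:210000


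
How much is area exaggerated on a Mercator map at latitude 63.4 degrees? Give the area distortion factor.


area_distortion = 1/cos^2(63.4) = 4.988

4.988


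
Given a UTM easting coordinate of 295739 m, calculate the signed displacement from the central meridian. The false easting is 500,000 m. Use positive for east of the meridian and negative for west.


displacement = 295739 - 500000 = -204261 m

-204261 m


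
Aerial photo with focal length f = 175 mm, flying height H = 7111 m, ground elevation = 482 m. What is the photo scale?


scale = f / (H - h) = 175 mm / 6629 m = 175 / 6629000 = 1:37880

1:37880


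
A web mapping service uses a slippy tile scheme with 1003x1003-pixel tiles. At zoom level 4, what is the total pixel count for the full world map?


tiles per axis = 2^4 = 16
total tiles = 16^2 = 256
pixels per axis = 16 * 1003 = 16048
total pixels = 16048^2 = 257538304

257538304 pixels


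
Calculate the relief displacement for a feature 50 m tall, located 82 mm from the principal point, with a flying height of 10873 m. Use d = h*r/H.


d = h * r / H = 50 * 82 / 10873 = 0.38 mm

0.38 mm


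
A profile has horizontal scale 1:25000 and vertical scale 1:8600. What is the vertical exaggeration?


VE = horizontal_scale / vertical_scale = 25000 / 8600 ≈ 2.9

2.9x


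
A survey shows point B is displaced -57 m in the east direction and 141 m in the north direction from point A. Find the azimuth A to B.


az = atan2(-57, 141) = -22.0 deg
adjusted to 0-360: 338.0 degrees

338.0 degrees


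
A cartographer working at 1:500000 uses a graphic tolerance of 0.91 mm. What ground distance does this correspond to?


ground = 0.91 mm * 500000 / 1000 = 455.0 m

455.0 m


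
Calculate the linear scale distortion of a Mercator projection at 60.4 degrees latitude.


SF = 1 / cos(60.4) = 1 / 0.493942 = 2.025

2.025


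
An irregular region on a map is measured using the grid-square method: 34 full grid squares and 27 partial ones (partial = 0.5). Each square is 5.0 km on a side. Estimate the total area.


effective squares = 34 + 27 * 0.5 = 47.5
area = 47.5 * 25.0 = 1187.5 km^2

1187.5 km^2


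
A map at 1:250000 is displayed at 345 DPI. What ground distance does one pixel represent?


pixel_cm = 2.54 / 345 ≈ 0.007362 cm
ground = pixel_cm * 250000 / 100 = 2.54 * 250000 / (345 * 100) = 635000 / 34500 ≈ 18.41 m

18.41 m


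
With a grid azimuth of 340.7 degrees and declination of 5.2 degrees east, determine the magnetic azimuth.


magnetic azimuth = grid azimuth - declination (east +ve)
mag_az = 340.7 - 5.2 = 335.5 degrees

335.5 degrees


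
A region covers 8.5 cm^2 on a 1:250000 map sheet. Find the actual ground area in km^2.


ground_area = 8.5 * (250000/100)^2 = 53125000.0 m^2 = 53.125 km^2

53.125 km^2


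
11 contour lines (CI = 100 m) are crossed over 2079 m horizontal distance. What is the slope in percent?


elevation change = 11 * 100 = 1100 m
slope = 1100 / 2079 * 100 = 52.9%

52.9%


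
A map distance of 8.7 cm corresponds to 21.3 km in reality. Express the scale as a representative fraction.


ground = 21.3 km = 2130000 cm; RF denominator = ground / map = 2130000 / 8.7 ≈ 244828; RF = 1:244828

1:244828


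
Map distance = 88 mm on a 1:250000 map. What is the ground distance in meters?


ground = 88 mm * 250000 / 1000 = 22000.0 m

22000.0 m


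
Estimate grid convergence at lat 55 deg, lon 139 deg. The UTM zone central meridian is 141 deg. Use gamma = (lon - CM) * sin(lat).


gamma = (139 - 141) * sin(55) = -2 * 0.819152 = -1.638 degrees

-1.638 degrees


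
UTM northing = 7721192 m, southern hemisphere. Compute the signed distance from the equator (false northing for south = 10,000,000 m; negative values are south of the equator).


For southern: actual = 7721192 - 10000000 = -2278808 m

-2278808 m


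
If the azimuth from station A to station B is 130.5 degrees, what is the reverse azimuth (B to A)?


back azimuth = (130.5 + 180) mod 360 = 310.5 degrees

310.5 degrees


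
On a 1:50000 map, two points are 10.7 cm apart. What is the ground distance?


ground = 10.7 cm * 50000 / 100 = 5350.0 m = 5.35 km

5.35 km


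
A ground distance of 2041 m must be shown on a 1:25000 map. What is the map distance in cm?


map_cm = 2041 * 100 / 25000 = 8.164 cm ≈ 8.16 cm

8.16 cm


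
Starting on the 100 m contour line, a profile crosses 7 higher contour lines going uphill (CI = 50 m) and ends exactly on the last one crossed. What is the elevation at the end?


elevation = 100 + 7 * 50 = 450 m

450 m


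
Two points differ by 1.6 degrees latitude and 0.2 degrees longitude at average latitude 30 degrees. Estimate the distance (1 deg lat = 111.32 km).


dlat_km = 1.6 * 111.32 = 178.112
dlon_km = 0.2 * 111.32 * cos(30) ≈ 19.281
dist = sqrt(178.112^2 + 19.281^2) ≈ 179.2 km

179.2 km


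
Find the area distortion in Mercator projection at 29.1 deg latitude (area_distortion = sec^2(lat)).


area_distortion = 1/cos^2(29.1) = 1.31

1.31


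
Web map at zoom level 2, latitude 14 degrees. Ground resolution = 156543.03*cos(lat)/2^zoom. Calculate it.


res = 156543.03 * cos(14) / 2^2 = 156543.03 * 0.97029573 / 4 = 37973.26 m/pixel

37973.26 m/pixel


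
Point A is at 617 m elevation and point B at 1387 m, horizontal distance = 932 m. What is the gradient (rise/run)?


gradient = (1387 - 617) / 932 = 770 / 932 = 0.8262

0.8262


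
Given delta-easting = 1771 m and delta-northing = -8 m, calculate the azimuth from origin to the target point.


az = atan2(1771, -8) = 90.3 deg
adjusted to 0-360: 90.3 degrees

90.3 degrees


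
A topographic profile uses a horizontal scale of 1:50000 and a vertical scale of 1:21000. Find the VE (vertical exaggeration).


VE = horizontal_scale / vertical_scale = 50000 / 21000 ≈ 2.4

2.4x


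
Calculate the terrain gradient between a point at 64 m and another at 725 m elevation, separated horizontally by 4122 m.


gradient = (725 - 64) / 4122 = 661 / 4122 = 0.1604

0.1604


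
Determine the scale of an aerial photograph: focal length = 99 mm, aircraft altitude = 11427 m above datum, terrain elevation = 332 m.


scale = f / (H - h) = 99 mm / 11095 m = 99 / 11095000 = 1:112071

1:112071


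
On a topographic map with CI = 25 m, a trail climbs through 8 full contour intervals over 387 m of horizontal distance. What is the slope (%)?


elevation change = 8 * 25 = 200 m
slope = 200 / 387 * 100 = 51.7%

51.7%


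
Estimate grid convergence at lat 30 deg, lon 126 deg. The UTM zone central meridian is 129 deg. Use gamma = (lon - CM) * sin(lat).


gamma = (126 - 129) * sin(30) = -3 * 0.5 = -1.5 degrees

-1.5 degrees


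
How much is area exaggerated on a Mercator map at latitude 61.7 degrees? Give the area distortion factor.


area_distortion = 1/cos^2(61.7) = 4.449

4.449


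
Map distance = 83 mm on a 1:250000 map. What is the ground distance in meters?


ground = 83 mm * 250000 / 1000 = 20750.0 m

20750.0 m


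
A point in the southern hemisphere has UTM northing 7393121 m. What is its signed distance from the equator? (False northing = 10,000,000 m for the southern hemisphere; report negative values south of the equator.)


For southern: actual = 7393121 - 10000000 = -2606879 m

-2606879 m


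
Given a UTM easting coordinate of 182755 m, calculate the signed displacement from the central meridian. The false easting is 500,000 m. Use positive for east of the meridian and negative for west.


displacement = 182755 - 500000 = -317245 m

-317245 m


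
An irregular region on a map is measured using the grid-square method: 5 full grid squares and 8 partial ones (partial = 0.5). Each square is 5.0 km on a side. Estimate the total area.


effective squares = 5 + 8 * 0.5 = 9.0
area = 9.0 * 25.0 = 225.0 km^2

225.0 km^2


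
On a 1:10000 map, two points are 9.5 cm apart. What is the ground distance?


ground = 9.5 cm * 10000 / 100 = 950.0 m

950.0 m


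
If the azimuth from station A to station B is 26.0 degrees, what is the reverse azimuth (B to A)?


back azimuth = (26.0 + 180) mod 360 = 206.0 degrees

206.0 degrees


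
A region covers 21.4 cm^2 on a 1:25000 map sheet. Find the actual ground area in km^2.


ground_area = 21.4 * (25000/100)^2 = 1337500.0 m^2 = 1.3375 km^2 ≈ 1.338 km^2

1.338 km^2


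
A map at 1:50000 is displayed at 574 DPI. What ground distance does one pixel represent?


pixel_cm = 2.54 / 574 ≈ 0.004425 cm
ground = pixel_cm * 50000 / 100 = 2.54 * 50000 / (574 * 100) = 127000 / 57400 ≈ 2.21 m

2.21 m


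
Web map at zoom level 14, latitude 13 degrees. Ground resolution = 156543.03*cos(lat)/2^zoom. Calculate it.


res = 156543.03 * cos(13) / 2^14 = 156543.03 * 0.97437006 / 16384 = 9.31 m/pixel

9.31 m/pixel


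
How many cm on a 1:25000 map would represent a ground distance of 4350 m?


map_cm = 4350 * 100 / 25000 = 17.4 cm

17.4 cm


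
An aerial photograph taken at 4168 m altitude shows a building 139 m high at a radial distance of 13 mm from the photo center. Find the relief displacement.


d = h * r / H = 139 * 13 / 4168 = 0.43 mm

0.43 mm


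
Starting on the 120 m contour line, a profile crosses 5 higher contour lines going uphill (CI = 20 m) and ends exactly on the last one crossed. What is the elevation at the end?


elevation = 120 + 5 * 20 = 220 m

220 m


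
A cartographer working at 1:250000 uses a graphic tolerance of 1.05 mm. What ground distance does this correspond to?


ground = 1.05 mm * 250000 / 1000 = 262.5 m

262.5 m


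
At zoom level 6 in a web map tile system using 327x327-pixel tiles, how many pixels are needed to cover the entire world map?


tiles per axis = 2^6 = 64
total tiles = 64^2 = 4096
pixels per axis = 64 * 327 = 20928
total pixels = 20928^2 = 437981184

437981184 pixels


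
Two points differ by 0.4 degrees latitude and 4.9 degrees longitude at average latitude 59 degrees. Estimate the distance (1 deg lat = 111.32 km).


dlat_km = 0.4 * 111.32 = 44.528
dlon_km = 4.9 * 111.32 * cos(59) ≈ 280.937
dist = sqrt(44.528^2 + 280.937^2) ≈ 284.4 km

284.4 km


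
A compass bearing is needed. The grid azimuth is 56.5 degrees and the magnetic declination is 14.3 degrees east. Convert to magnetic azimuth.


magnetic azimuth = grid azimuth - declination (east +ve)
mag_az = 56.5 - 14.3 = 42.2 degrees

42.2 degrees


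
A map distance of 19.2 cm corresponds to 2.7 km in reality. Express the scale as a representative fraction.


ground = 2.7 km = 270000 cm; RF denominator = ground / map = 270000 / 19.2 ≈ 14063; RF = 1:14063

1:14063


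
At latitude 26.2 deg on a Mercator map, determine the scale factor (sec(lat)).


SF = 1 / cos(26.2) = 1 / 0.897258 = 1.115

1.115


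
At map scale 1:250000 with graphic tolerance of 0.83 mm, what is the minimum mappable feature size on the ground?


ground = 0.83 mm * 250000 / 1000 = 207.5 m

207.5 m


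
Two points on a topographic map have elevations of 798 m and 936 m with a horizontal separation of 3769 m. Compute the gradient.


gradient = (936 - 798) / 3769 = 138 / 3769 = 0.0366

0.0366


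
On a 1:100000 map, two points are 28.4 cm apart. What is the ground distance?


ground = 28.4 cm * 100000 / 100 = 28400.0 m = 28.4 km

28.4 km


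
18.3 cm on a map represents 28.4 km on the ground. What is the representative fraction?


ground = 28.4 km = 2840000 cm; RF denominator = ground / map = 2840000 / 18.3 ≈ 155191; RF = 1:155191

1:155191


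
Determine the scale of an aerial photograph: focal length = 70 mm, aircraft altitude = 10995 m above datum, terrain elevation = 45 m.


scale = f / (H - h) = 70 mm / 10950 m = 70 / 10950000 = 1:156429

1:156429


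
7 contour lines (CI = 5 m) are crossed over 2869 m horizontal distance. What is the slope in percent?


elevation change = 7 * 5 = 35 m
slope = 35 / 2869 * 100 = 1.2%

1.2%


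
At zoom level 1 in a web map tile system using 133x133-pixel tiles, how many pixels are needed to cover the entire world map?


tiles per axis = 2^1 = 2
total tiles = 2^2 = 4
pixels per axis = 2 * 133 = 266
total pixels = 266^2 = 70756

70756 pixels


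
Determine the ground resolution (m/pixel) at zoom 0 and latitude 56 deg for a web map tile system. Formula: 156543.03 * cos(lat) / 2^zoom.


res = 156543.03 * cos(56) / 2^0 = 156543.03 * 0.5591929 / 1 = 87537.75 m/pixel

87537.75 m/pixel


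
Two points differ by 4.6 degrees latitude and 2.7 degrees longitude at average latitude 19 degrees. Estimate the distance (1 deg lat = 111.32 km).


dlat_km = 4.6 * 111.32 = 512.072
dlon_km = 2.7 * 111.32 * cos(19) ≈ 284.189
dist = sqrt(512.072^2 + 284.189^2) ≈ 585.6 km

585.6 km


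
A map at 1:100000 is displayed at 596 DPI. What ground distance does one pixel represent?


pixel_cm = 2.54 / 596 ≈ 0.004262 cm
ground = pixel_cm * 100000 / 100 = 2.54 * 100000 / (596 * 100) = 254000 / 59600 ≈ 4.26 m

4.26 m


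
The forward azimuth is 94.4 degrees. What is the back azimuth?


back azimuth = (94.4 + 180) mod 360 = 274.4 degrees

274.4 degrees


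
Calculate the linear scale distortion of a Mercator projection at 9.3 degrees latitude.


SF = 1 / cos(9.3) = 1 / 0.986856 = 1.013

1.013


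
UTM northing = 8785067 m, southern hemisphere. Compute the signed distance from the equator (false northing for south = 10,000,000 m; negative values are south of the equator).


For southern: actual = 8785067 - 10000000 = -1214933 m

-1214933 m


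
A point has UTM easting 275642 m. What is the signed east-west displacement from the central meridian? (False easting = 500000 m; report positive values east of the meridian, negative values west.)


displacement = 275642 - 500000 = -224358 m

-224358 m


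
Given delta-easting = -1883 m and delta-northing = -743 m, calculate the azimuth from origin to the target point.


az = atan2(-1883, -743) = -111.5 deg
adjusted to 0-360: 248.5 degrees

248.5 degrees


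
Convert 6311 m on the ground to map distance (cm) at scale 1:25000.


map_cm = 6311 * 100 / 25000 = 25.244 cm ≈ 25.24 cm

25.24 cm


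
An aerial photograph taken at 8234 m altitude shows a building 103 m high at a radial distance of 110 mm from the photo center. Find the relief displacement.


d = h * r / H = 103 * 110 / 8234 = 1.38 mm

1.38 mm


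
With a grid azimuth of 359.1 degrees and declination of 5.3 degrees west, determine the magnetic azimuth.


magnetic azimuth = grid azimuth - declination (east +ve)
mag_az = 359.1 - -5.3 = 4.4 degrees

4.4 degrees


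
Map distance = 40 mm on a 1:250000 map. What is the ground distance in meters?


ground = 40 mm * 250000 / 1000 = 10000.0 m

10000.0 m


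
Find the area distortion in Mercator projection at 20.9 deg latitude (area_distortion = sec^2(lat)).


area_distortion = 1/cos^2(20.9) = 1.146

1.146


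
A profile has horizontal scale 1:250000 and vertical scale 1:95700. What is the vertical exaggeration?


VE = horizontal_scale / vertical_scale = 250000 / 95700 ≈ 2.6

2.6x


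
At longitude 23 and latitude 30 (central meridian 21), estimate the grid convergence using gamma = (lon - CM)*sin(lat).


gamma = (23 - 21) * sin(30) = 2 * 0.5 = 1.0 degrees

1.0 degrees


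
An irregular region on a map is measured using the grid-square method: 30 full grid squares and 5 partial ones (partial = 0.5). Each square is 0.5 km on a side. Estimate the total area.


effective squares = 30 + 5 * 0.5 = 32.5
area = 32.5 * 0.25 = 8.125 km^2

8.125 km^2


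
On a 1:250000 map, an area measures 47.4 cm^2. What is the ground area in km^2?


ground_area = 47.4 * (250000/100)^2 = 296250000.0 m^2 = 296.25 km^2

296.25 km^2


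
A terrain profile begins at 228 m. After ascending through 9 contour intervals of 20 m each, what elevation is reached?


elevation = 228 + 9 * 20 = 408 m

408 m


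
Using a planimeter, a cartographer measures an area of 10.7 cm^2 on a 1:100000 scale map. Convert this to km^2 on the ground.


ground_area = 10.7 * (100000/100)^2 = 10700000.0 m^2 = 10.7 km^2

10.7 km^2


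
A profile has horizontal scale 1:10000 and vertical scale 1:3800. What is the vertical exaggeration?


VE = horizontal_scale / vertical_scale = 10000 / 3800 ≈ 2.6

2.6x


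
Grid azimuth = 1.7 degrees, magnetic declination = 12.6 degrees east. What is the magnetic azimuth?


magnetic azimuth = grid azimuth - declination (east +ve)
mag_az = 1.7 - 12.6 = 349.1 degrees

349.1 degrees


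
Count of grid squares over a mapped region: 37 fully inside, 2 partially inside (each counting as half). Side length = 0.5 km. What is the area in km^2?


effective squares = 37 + 2 * 0.5 = 38.0
area = 38.0 * 0.25 = 9.5 km^2

9.5 km^2


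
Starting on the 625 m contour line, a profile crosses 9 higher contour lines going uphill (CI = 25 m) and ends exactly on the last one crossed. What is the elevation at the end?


elevation = 625 + 9 * 25 = 850 m

850 m


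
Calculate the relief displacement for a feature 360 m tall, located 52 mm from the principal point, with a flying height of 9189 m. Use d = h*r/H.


d = h * r / H = 360 * 52 / 9189 = 2.04 mm

2.04 mm


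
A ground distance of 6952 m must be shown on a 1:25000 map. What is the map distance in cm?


map_cm = 6952 * 100 / 25000 = 27.808 cm ≈ 27.81 cm

27.81 cm


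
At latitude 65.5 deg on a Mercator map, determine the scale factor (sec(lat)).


SF = 1 / cos(65.5) = 1 / 0.414693 = 2.411

2.411


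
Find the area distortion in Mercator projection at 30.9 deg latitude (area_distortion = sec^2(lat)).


area_distortion = 1/cos^2(30.9) = 1.358

1.358


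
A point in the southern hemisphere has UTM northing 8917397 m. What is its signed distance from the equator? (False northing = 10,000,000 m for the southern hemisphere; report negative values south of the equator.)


For southern: actual = 8917397 - 10000000 = -1082603 m

-1082603 m


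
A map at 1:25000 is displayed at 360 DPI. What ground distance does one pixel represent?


pixel_cm = 2.54 / 360 ≈ 0.007056 cm
ground = pixel_cm * 25000 / 100 = 2.54 * 25000 / (360 * 100) = 63500 / 36000 ≈ 1.76 m

1.76 m


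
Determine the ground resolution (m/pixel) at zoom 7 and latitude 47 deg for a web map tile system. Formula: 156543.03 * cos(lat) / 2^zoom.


res = 156543.03 * cos(47) / 2^7 = 156543.03 * 0.68199836 / 128 = 834.08 m/pixel

834.08 m/pixel


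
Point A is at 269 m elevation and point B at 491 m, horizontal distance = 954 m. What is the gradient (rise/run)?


gradient = (491 - 269) / 954 = 222 / 954 = 0.2327

0.2327


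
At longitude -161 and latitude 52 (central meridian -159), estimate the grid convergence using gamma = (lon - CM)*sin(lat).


gamma = (-161 - -159) * sin(52) = -2 * 0.788011 = -1.576 degrees

-1.576 degrees


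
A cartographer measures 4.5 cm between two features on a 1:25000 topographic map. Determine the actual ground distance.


ground = 4.5 cm * 25000 / 100 = 1125.0 m = 1.125 km

1.125 km


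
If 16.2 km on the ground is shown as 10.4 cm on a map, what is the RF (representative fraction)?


ground = 16.2 km = 1620000 cm; RF denominator = ground / map = 1620000 / 10.4 ≈ 155769; RF = 1:155769

1:155769


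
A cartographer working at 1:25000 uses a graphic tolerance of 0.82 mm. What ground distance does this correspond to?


ground = 0.82 mm * 25000 / 1000 = 20.5 m

20.5 m


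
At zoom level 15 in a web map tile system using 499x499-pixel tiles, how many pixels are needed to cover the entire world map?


tiles per axis = 2^15 = 32768
total tiles = 32768^2 = 1073741824
pixels per axis = 32768 * 499 = 16351232
total pixels = 16351232^2 = 267362787917824

267362787917824 pixels


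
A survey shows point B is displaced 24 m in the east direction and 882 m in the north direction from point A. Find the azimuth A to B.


az = atan2(24, 882) = 1.6 deg
adjusted to 0-360: 1.6 degrees

1.6 degrees


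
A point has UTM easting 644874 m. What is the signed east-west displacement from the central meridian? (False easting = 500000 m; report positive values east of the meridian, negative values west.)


displacement = 644874 - 500000 = 144874 m

144874 m


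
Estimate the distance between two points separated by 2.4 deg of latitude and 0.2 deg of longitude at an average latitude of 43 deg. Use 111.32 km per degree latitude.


dlat_km = 2.4 * 111.32 = 267.168
dlon_km = 0.2 * 111.32 * cos(43) ≈ 16.283
dist = sqrt(267.168^2 + 16.283^2) ≈ 267.7 km

267.7 km
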